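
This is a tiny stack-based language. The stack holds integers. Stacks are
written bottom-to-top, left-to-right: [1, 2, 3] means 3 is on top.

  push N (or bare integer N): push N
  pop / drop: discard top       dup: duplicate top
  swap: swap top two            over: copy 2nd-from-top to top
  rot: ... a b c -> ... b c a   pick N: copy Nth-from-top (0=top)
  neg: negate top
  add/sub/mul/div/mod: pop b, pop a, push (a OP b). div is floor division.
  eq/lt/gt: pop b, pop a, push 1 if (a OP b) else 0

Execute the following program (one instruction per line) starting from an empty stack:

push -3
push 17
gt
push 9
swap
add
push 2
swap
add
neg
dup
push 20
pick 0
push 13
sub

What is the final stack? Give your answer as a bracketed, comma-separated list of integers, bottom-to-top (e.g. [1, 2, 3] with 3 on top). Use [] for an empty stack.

Answer: [-11, -11, 20, 7]

Derivation:
After 'push -3': [-3]
After 'push 17': [-3, 17]
After 'gt': [0]
After 'push 9': [0, 9]
After 'swap': [9, 0]
After 'add': [9]
After 'push 2': [9, 2]
After 'swap': [2, 9]
After 'add': [11]
After 'neg': [-11]
After 'dup': [-11, -11]
After 'push 20': [-11, -11, 20]
After 'pick 0': [-11, -11, 20, 20]
After 'push 13': [-11, -11, 20, 20, 13]
After 'sub': [-11, -11, 20, 7]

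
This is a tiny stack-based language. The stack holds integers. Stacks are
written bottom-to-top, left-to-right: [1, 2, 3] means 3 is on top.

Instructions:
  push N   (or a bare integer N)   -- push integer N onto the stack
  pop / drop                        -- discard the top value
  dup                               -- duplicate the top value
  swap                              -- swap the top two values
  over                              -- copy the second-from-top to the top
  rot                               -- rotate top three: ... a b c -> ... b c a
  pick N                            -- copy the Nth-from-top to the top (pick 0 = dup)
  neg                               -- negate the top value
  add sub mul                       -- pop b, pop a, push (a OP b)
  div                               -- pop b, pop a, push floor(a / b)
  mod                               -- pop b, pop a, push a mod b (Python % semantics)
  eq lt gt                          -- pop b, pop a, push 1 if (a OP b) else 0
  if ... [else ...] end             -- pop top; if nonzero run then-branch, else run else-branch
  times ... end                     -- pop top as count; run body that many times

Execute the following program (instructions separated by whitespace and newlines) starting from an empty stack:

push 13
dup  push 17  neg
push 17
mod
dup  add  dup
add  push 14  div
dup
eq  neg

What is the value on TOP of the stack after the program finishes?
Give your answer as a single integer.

Answer: -1

Derivation:
After 'push 13': [13]
After 'dup': [13, 13]
After 'push 17': [13, 13, 17]
After 'neg': [13, 13, -17]
After 'push 17': [13, 13, -17, 17]
After 'mod': [13, 13, 0]
After 'dup': [13, 13, 0, 0]
After 'add': [13, 13, 0]
After 'dup': [13, 13, 0, 0]
After 'add': [13, 13, 0]
After 'push 14': [13, 13, 0, 14]
After 'div': [13, 13, 0]
After 'dup': [13, 13, 0, 0]
After 'eq': [13, 13, 1]
After 'neg': [13, 13, -1]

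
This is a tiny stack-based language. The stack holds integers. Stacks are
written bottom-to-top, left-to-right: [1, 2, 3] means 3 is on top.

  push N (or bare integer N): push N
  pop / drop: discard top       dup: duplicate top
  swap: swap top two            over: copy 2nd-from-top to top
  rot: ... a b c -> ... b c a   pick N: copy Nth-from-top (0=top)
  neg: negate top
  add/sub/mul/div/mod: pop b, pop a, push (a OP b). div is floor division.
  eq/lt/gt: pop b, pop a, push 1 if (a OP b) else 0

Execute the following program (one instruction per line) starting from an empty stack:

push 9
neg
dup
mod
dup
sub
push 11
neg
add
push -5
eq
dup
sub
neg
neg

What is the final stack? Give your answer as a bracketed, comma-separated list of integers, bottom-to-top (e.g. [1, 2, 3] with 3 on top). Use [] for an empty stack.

Answer: [0]

Derivation:
After 'push 9': [9]
After 'neg': [-9]
After 'dup': [-9, -9]
After 'mod': [0]
After 'dup': [0, 0]
After 'sub': [0]
After 'push 11': [0, 11]
After 'neg': [0, -11]
After 'add': [-11]
After 'push -5': [-11, -5]
After 'eq': [0]
After 'dup': [0, 0]
After 'sub': [0]
After 'neg': [0]
After 'neg': [0]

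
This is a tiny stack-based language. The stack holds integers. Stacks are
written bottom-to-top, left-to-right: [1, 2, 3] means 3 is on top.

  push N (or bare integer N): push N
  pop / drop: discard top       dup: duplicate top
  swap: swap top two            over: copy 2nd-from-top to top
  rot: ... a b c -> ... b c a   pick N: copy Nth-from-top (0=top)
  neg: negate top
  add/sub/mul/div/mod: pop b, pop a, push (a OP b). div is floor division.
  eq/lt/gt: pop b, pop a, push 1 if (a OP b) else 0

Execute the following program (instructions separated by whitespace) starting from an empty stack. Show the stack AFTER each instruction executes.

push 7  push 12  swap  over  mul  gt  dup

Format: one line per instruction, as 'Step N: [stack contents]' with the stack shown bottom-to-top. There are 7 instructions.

Step 1: [7]
Step 2: [7, 12]
Step 3: [12, 7]
Step 4: [12, 7, 12]
Step 5: [12, 84]
Step 6: [0]
Step 7: [0, 0]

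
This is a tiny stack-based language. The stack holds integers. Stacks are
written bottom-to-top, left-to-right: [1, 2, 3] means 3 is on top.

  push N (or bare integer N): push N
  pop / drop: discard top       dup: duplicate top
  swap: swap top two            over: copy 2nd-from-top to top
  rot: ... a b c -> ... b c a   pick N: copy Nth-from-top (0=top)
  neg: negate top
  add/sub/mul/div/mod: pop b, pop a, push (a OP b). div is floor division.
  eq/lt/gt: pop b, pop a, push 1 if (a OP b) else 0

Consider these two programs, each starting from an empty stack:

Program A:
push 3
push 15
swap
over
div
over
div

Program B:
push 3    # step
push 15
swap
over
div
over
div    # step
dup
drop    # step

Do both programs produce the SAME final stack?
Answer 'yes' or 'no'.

Answer: yes

Derivation:
Program A trace:
  After 'push 3': [3]
  After 'push 15': [3, 15]
  After 'swap': [15, 3]
  After 'over': [15, 3, 15]
  After 'div': [15, 0]
  After 'over': [15, 0, 15]
  After 'div': [15, 0]
Program A final stack: [15, 0]

Program B trace:
  After 'push 3': [3]
  After 'push 15': [3, 15]
  After 'swap': [15, 3]
  After 'over': [15, 3, 15]
  After 'div': [15, 0]
  After 'over': [15, 0, 15]
  After 'div': [15, 0]
  After 'dup': [15, 0, 0]
  After 'drop': [15, 0]
Program B final stack: [15, 0]
Same: yes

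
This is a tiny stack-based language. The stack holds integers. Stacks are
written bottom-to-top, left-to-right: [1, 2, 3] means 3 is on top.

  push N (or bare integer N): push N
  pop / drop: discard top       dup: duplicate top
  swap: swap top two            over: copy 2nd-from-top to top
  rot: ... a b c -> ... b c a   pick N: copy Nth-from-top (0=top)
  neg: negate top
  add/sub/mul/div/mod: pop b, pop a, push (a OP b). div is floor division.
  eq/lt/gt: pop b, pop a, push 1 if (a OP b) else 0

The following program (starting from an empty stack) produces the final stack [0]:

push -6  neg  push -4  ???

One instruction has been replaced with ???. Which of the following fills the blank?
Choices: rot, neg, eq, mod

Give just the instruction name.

Answer: eq

Derivation:
Stack before ???: [6, -4]
Stack after ???:  [0]
Checking each choice:
  rot: stack underflow (need 3, have 2)
  neg: produces [6, 4]
  eq: MATCH
  mod: produces [-2]


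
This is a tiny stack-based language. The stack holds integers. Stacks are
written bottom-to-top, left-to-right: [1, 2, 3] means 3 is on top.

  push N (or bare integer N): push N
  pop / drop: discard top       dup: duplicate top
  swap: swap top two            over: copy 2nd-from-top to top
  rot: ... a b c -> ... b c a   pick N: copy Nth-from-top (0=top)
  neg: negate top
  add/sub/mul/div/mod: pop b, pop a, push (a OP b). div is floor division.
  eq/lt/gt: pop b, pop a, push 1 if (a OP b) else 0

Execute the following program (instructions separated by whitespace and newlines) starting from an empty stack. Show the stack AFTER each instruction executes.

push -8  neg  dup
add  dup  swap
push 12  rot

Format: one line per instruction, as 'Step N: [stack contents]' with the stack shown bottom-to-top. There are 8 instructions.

Step 1: [-8]
Step 2: [8]
Step 3: [8, 8]
Step 4: [16]
Step 5: [16, 16]
Step 6: [16, 16]
Step 7: [16, 16, 12]
Step 8: [16, 12, 16]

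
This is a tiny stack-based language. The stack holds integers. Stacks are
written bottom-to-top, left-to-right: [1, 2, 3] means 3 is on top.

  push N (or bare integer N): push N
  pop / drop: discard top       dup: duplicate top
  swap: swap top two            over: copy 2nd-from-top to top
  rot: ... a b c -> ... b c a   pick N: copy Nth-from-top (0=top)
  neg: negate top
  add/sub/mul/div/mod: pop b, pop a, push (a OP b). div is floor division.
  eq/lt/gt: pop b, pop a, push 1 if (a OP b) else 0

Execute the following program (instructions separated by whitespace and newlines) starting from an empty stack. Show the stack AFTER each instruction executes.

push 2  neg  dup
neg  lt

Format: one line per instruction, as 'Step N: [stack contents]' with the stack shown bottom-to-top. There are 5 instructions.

Step 1: [2]
Step 2: [-2]
Step 3: [-2, -2]
Step 4: [-2, 2]
Step 5: [1]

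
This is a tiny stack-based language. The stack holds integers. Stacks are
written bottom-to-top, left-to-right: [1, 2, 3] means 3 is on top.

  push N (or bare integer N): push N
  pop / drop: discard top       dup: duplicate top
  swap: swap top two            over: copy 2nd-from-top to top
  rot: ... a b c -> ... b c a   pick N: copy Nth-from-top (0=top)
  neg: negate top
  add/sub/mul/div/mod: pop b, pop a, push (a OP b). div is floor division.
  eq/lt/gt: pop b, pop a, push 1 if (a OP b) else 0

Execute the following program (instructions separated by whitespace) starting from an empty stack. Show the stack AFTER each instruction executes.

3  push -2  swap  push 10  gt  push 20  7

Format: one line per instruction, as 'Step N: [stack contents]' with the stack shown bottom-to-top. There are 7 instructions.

Step 1: [3]
Step 2: [3, -2]
Step 3: [-2, 3]
Step 4: [-2, 3, 10]
Step 5: [-2, 0]
Step 6: [-2, 0, 20]
Step 7: [-2, 0, 20, 7]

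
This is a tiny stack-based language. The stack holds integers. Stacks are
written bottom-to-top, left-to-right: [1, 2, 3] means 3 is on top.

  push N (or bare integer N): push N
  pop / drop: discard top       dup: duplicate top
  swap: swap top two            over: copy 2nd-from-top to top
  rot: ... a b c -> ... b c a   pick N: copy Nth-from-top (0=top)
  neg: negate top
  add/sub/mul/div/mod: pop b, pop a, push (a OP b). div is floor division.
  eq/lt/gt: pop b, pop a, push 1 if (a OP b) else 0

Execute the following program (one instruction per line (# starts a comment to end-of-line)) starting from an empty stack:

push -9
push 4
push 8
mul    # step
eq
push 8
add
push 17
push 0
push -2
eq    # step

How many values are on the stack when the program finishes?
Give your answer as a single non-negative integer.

After 'push -9': stack = [-9] (depth 1)
After 'push 4': stack = [-9, 4] (depth 2)
After 'push 8': stack = [-9, 4, 8] (depth 3)
After 'mul': stack = [-9, 32] (depth 2)
After 'eq': stack = [0] (depth 1)
After 'push 8': stack = [0, 8] (depth 2)
After 'add': stack = [8] (depth 1)
After 'push 17': stack = [8, 17] (depth 2)
After 'push 0': stack = [8, 17, 0] (depth 3)
After 'push -2': stack = [8, 17, 0, -2] (depth 4)
After 'eq': stack = [8, 17, 0] (depth 3)

Answer: 3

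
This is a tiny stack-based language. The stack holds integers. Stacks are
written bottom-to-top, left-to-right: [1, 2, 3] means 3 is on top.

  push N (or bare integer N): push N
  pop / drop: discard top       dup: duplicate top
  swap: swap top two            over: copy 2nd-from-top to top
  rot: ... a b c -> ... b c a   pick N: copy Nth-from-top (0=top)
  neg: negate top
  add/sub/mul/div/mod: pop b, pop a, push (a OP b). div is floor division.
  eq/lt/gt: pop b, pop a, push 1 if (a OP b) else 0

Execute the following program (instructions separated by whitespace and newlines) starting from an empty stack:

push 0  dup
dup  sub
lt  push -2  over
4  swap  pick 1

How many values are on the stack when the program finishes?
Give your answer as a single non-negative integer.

After 'push 0': stack = [0] (depth 1)
After 'dup': stack = [0, 0] (depth 2)
After 'dup': stack = [0, 0, 0] (depth 3)
After 'sub': stack = [0, 0] (depth 2)
After 'lt': stack = [0] (depth 1)
After 'push -2': stack = [0, -2] (depth 2)
After 'over': stack = [0, -2, 0] (depth 3)
After 'push 4': stack = [0, -2, 0, 4] (depth 4)
After 'swap': stack = [0, -2, 4, 0] (depth 4)
After 'pick 1': stack = [0, -2, 4, 0, 4] (depth 5)

Answer: 5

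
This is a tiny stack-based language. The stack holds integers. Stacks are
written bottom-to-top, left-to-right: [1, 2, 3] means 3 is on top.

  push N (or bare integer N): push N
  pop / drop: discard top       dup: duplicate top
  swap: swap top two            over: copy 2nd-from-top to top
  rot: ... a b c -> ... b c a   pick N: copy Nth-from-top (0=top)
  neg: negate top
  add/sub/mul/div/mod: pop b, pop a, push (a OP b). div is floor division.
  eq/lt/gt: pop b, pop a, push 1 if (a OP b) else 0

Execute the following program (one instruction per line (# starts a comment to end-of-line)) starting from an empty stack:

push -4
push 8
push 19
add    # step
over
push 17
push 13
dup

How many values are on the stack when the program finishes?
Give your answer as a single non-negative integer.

Answer: 6

Derivation:
After 'push -4': stack = [-4] (depth 1)
After 'push 8': stack = [-4, 8] (depth 2)
After 'push 19': stack = [-4, 8, 19] (depth 3)
After 'add': stack = [-4, 27] (depth 2)
After 'over': stack = [-4, 27, -4] (depth 3)
After 'push 17': stack = [-4, 27, -4, 17] (depth 4)
After 'push 13': stack = [-4, 27, -4, 17, 13] (depth 5)
After 'dup': stack = [-4, 27, -4, 17, 13, 13] (depth 6)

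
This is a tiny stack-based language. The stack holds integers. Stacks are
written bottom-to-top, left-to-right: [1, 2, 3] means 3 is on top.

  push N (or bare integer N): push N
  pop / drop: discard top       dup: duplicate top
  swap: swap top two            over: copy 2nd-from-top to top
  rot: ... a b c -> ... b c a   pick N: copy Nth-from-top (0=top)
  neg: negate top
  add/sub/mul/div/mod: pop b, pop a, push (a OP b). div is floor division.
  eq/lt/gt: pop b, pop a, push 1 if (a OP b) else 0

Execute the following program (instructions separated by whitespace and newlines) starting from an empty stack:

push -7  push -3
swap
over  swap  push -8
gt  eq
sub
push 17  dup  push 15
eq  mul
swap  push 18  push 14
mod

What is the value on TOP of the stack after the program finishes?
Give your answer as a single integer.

After 'push -7': [-7]
After 'push -3': [-7, -3]
After 'swap': [-3, -7]
After 'over': [-3, -7, -3]
After 'swap': [-3, -3, -7]
After 'push -8': [-3, -3, -7, -8]
After 'gt': [-3, -3, 1]
After 'eq': [-3, 0]
After 'sub': [-3]
After 'push 17': [-3, 17]
After 'dup': [-3, 17, 17]
After 'push 15': [-3, 17, 17, 15]
After 'eq': [-3, 17, 0]
After 'mul': [-3, 0]
After 'swap': [0, -3]
After 'push 18': [0, -3, 18]
After 'push 14': [0, -3, 18, 14]
After 'mod': [0, -3, 4]

Answer: 4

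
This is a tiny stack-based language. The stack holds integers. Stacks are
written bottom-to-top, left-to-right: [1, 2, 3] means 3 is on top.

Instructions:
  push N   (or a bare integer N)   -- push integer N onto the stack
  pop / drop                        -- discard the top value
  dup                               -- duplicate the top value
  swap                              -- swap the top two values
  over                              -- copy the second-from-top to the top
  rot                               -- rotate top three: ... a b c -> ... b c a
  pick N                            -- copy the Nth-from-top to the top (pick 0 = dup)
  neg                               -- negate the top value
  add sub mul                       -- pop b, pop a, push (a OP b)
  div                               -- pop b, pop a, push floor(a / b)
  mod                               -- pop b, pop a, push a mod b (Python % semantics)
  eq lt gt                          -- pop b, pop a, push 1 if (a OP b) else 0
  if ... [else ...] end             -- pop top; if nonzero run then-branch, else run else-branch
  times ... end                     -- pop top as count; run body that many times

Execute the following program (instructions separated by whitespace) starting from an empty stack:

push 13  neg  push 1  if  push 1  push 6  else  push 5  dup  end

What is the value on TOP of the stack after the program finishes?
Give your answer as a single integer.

Answer: 6

Derivation:
After 'push 13': [13]
After 'neg': [-13]
After 'push 1': [-13, 1]
After 'if': [-13]
After 'push 1': [-13, 1]
After 'push 6': [-13, 1, 6]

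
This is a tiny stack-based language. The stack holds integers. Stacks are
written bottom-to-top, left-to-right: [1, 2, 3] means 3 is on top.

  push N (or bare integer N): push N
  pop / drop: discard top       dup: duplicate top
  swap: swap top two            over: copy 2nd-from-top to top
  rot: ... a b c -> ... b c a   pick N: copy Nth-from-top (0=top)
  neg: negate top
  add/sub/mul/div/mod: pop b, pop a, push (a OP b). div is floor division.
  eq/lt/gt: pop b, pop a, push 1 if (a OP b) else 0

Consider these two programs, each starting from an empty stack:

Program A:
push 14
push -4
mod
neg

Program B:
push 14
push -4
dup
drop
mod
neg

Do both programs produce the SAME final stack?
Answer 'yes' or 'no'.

Program A trace:
  After 'push 14': [14]
  After 'push -4': [14, -4]
  After 'mod': [-2]
  After 'neg': [2]
Program A final stack: [2]

Program B trace:
  After 'push 14': [14]
  After 'push -4': [14, -4]
  After 'dup': [14, -4, -4]
  After 'drop': [14, -4]
  After 'mod': [-2]
  After 'neg': [2]
Program B final stack: [2]
Same: yes

Answer: yes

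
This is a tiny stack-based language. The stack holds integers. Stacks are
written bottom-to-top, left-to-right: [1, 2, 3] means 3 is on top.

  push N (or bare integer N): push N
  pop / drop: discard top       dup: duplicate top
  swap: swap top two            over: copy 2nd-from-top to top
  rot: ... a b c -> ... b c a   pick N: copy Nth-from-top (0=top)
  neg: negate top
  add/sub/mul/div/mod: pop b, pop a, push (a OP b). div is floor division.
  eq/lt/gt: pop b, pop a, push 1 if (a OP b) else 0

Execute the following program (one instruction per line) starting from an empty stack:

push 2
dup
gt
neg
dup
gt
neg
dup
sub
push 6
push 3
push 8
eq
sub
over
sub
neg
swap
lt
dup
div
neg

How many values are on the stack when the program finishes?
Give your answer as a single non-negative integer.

Answer: 1

Derivation:
After 'push 2': stack = [2] (depth 1)
After 'dup': stack = [2, 2] (depth 2)
After 'gt': stack = [0] (depth 1)
After 'neg': stack = [0] (depth 1)
After 'dup': stack = [0, 0] (depth 2)
After 'gt': stack = [0] (depth 1)
After 'neg': stack = [0] (depth 1)
After 'dup': stack = [0, 0] (depth 2)
After 'sub': stack = [0] (depth 1)
After 'push 6': stack = [0, 6] (depth 2)
  ...
After 'eq': stack = [0, 6, 0] (depth 3)
After 'sub': stack = [0, 6] (depth 2)
After 'over': stack = [0, 6, 0] (depth 3)
After 'sub': stack = [0, 6] (depth 2)
After 'neg': stack = [0, -6] (depth 2)
After 'swap': stack = [-6, 0] (depth 2)
After 'lt': stack = [1] (depth 1)
After 'dup': stack = [1, 1] (depth 2)
After 'div': stack = [1] (depth 1)
After 'neg': stack = [-1] (depth 1)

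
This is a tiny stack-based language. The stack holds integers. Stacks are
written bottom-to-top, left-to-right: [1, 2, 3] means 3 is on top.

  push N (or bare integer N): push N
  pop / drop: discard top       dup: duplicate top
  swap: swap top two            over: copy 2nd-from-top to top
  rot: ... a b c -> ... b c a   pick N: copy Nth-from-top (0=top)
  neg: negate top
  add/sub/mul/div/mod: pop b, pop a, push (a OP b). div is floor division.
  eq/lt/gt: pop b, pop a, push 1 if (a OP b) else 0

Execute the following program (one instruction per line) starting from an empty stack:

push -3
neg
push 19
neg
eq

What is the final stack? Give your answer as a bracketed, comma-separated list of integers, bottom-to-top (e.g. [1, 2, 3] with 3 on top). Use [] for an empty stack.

After 'push -3': [-3]
After 'neg': [3]
After 'push 19': [3, 19]
After 'neg': [3, -19]
After 'eq': [0]

Answer: [0]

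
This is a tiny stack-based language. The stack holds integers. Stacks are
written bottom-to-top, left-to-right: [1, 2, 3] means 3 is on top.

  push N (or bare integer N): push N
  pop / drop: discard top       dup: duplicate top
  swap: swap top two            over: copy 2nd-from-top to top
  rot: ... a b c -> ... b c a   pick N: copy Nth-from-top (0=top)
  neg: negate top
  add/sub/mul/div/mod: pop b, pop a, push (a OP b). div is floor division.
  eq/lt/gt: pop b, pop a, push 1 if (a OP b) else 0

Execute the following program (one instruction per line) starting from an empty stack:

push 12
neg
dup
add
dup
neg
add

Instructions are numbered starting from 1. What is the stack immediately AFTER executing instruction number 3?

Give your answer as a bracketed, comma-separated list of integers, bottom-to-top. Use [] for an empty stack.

Answer: [-12, -12]

Derivation:
Step 1 ('push 12'): [12]
Step 2 ('neg'): [-12]
Step 3 ('dup'): [-12, -12]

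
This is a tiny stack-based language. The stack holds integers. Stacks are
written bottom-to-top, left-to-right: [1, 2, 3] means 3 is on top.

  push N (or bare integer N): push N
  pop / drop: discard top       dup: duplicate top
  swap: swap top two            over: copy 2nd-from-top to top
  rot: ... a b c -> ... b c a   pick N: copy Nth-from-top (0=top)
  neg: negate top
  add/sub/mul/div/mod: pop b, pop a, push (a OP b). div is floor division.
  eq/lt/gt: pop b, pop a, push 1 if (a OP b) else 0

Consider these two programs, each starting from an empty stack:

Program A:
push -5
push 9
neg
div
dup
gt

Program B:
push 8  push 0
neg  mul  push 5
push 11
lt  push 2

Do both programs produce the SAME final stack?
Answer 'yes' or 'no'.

Answer: no

Derivation:
Program A trace:
  After 'push -5': [-5]
  After 'push 9': [-5, 9]
  After 'neg': [-5, -9]
  After 'div': [0]
  After 'dup': [0, 0]
  After 'gt': [0]
Program A final stack: [0]

Program B trace:
  After 'push 8': [8]
  After 'push 0': [8, 0]
  After 'neg': [8, 0]
  After 'mul': [0]
  After 'push 5': [0, 5]
  After 'push 11': [0, 5, 11]
  After 'lt': [0, 1]
  After 'push 2': [0, 1, 2]
Program B final stack: [0, 1, 2]
Same: no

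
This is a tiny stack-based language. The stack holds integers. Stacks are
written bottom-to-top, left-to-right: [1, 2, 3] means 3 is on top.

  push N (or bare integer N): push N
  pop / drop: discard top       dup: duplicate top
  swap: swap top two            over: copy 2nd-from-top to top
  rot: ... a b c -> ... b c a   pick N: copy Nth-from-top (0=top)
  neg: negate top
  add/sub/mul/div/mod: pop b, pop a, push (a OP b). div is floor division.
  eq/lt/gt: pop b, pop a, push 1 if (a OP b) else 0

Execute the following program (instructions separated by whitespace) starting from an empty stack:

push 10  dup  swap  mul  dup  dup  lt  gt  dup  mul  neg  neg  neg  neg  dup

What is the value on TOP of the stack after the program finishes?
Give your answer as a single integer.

After 'push 10': [10]
After 'dup': [10, 10]
After 'swap': [10, 10]
After 'mul': [100]
After 'dup': [100, 100]
After 'dup': [100, 100, 100]
After 'lt': [100, 0]
After 'gt': [1]
After 'dup': [1, 1]
After 'mul': [1]
After 'neg': [-1]
After 'neg': [1]
After 'neg': [-1]
After 'neg': [1]
After 'dup': [1, 1]

Answer: 1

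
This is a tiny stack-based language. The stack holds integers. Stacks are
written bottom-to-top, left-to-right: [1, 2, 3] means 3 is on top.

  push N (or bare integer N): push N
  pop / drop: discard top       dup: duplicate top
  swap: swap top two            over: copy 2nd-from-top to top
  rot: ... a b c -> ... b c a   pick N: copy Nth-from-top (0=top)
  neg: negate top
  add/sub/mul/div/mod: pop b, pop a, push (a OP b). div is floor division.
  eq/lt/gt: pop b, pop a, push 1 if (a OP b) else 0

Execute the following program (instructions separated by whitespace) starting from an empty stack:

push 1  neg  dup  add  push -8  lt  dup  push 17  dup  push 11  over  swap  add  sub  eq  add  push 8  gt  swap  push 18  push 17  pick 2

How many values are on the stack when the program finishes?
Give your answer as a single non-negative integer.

Answer: 5

Derivation:
After 'push 1': stack = [1] (depth 1)
After 'neg': stack = [-1] (depth 1)
After 'dup': stack = [-1, -1] (depth 2)
After 'add': stack = [-2] (depth 1)
After 'push -8': stack = [-2, -8] (depth 2)
After 'lt': stack = [0] (depth 1)
After 'dup': stack = [0, 0] (depth 2)
After 'push 17': stack = [0, 0, 17] (depth 3)
After 'dup': stack = [0, 0, 17, 17] (depth 4)
After 'push 11': stack = [0, 0, 17, 17, 11] (depth 5)
  ...
After 'add': stack = [0, 0, 17, 17, 28] (depth 5)
After 'sub': stack = [0, 0, 17, -11] (depth 4)
After 'eq': stack = [0, 0, 0] (depth 3)
After 'add': stack = [0, 0] (depth 2)
After 'push 8': stack = [0, 0, 8] (depth 3)
After 'gt': stack = [0, 0] (depth 2)
After 'swap': stack = [0, 0] (depth 2)
After 'push 18': stack = [0, 0, 18] (depth 3)
After 'push 17': stack = [0, 0, 18, 17] (depth 4)
After 'pick 2': stack = [0, 0, 18, 17, 0] (depth 5)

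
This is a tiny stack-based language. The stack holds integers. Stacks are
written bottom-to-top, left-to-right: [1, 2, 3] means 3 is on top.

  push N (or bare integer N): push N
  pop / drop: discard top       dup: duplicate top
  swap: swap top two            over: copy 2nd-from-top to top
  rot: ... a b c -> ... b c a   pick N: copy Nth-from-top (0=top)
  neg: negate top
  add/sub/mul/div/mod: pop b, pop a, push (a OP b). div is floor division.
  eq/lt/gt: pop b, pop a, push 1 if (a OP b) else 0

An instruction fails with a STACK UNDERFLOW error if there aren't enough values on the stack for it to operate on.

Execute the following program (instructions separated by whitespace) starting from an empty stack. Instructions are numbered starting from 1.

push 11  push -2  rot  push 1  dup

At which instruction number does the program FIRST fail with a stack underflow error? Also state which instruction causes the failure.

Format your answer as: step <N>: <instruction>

Step 1 ('push 11'): stack = [11], depth = 1
Step 2 ('push -2'): stack = [11, -2], depth = 2
Step 3 ('rot'): needs 3 value(s) but depth is 2 — STACK UNDERFLOW

Answer: step 3: rot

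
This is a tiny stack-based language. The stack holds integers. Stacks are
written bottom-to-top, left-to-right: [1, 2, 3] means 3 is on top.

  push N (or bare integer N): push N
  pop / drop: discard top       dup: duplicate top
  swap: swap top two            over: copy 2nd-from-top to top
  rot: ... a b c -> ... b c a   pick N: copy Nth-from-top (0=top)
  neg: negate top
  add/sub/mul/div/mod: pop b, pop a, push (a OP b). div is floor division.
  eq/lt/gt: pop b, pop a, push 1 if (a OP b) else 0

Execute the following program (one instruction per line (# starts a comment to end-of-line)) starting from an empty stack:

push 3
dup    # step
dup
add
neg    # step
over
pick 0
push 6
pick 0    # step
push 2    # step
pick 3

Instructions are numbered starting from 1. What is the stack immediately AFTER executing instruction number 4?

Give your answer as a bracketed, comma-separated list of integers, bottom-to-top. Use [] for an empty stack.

Answer: [3, 6]

Derivation:
Step 1 ('push 3'): [3]
Step 2 ('dup'): [3, 3]
Step 3 ('dup'): [3, 3, 3]
Step 4 ('add'): [3, 6]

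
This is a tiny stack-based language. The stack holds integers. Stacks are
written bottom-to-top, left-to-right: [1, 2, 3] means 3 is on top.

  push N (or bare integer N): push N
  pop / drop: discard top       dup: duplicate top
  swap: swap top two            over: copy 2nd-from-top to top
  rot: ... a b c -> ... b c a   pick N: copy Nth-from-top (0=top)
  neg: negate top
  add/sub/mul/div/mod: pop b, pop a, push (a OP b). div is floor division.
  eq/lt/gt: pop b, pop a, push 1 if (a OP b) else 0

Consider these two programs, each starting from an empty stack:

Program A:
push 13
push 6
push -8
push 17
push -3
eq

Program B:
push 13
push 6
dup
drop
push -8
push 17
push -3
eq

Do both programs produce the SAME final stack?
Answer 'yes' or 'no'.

Program A trace:
  After 'push 13': [13]
  After 'push 6': [13, 6]
  After 'push -8': [13, 6, -8]
  After 'push 17': [13, 6, -8, 17]
  After 'push -3': [13, 6, -8, 17, -3]
  After 'eq': [13, 6, -8, 0]
Program A final stack: [13, 6, -8, 0]

Program B trace:
  After 'push 13': [13]
  After 'push 6': [13, 6]
  After 'dup': [13, 6, 6]
  After 'drop': [13, 6]
  After 'push -8': [13, 6, -8]
  After 'push 17': [13, 6, -8, 17]
  After 'push -3': [13, 6, -8, 17, -3]
  After 'eq': [13, 6, -8, 0]
Program B final stack: [13, 6, -8, 0]
Same: yes

Answer: yes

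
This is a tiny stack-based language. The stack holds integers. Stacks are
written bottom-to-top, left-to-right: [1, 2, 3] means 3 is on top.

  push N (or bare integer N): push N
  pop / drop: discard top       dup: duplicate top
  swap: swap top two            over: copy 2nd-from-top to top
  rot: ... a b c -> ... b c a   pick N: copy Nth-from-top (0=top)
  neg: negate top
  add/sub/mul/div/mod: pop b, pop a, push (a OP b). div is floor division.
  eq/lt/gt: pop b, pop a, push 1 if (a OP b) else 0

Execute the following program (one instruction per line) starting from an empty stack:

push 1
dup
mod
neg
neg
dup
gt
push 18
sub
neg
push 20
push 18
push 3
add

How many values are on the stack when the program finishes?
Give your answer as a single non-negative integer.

Answer: 3

Derivation:
After 'push 1': stack = [1] (depth 1)
After 'dup': stack = [1, 1] (depth 2)
After 'mod': stack = [0] (depth 1)
After 'neg': stack = [0] (depth 1)
After 'neg': stack = [0] (depth 1)
After 'dup': stack = [0, 0] (depth 2)
After 'gt': stack = [0] (depth 1)
After 'push 18': stack = [0, 18] (depth 2)
After 'sub': stack = [-18] (depth 1)
After 'neg': stack = [18] (depth 1)
After 'push 20': stack = [18, 20] (depth 2)
After 'push 18': stack = [18, 20, 18] (depth 3)
After 'push 3': stack = [18, 20, 18, 3] (depth 4)
After 'add': stack = [18, 20, 21] (depth 3)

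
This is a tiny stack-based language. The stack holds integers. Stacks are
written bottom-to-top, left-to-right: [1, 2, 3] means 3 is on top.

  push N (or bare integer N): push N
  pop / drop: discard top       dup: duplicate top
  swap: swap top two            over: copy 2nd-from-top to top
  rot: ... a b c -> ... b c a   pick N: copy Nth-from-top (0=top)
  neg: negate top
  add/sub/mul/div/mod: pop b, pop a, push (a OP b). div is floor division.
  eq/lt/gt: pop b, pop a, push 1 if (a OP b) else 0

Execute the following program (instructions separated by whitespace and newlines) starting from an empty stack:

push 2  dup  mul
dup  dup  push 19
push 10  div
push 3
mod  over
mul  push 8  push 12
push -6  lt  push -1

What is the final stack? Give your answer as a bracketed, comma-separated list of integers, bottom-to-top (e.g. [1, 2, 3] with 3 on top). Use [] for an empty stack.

Answer: [4, 4, 4, 4, 8, 0, -1]

Derivation:
After 'push 2': [2]
After 'dup': [2, 2]
After 'mul': [4]
After 'dup': [4, 4]
After 'dup': [4, 4, 4]
After 'push 19': [4, 4, 4, 19]
After 'push 10': [4, 4, 4, 19, 10]
After 'div': [4, 4, 4, 1]
After 'push 3': [4, 4, 4, 1, 3]
After 'mod': [4, 4, 4, 1]
After 'over': [4, 4, 4, 1, 4]
After 'mul': [4, 4, 4, 4]
After 'push 8': [4, 4, 4, 4, 8]
After 'push 12': [4, 4, 4, 4, 8, 12]
After 'push -6': [4, 4, 4, 4, 8, 12, -6]
After 'lt': [4, 4, 4, 4, 8, 0]
After 'push -1': [4, 4, 4, 4, 8, 0, -1]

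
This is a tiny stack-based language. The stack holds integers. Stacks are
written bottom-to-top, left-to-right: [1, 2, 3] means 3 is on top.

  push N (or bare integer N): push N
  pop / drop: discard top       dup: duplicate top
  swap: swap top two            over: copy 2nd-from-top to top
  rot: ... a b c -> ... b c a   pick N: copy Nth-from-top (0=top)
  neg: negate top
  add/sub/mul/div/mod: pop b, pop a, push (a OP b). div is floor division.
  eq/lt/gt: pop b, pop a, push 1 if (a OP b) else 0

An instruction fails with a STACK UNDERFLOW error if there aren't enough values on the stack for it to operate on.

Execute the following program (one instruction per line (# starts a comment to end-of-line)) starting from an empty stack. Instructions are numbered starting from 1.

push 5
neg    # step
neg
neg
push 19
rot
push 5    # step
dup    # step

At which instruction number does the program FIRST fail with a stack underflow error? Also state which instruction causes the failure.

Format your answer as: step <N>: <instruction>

Step 1 ('push 5'): stack = [5], depth = 1
Step 2 ('neg'): stack = [-5], depth = 1
Step 3 ('neg'): stack = [5], depth = 1
Step 4 ('neg'): stack = [-5], depth = 1
Step 5 ('push 19'): stack = [-5, 19], depth = 2
Step 6 ('rot'): needs 3 value(s) but depth is 2 — STACK UNDERFLOW

Answer: step 6: rot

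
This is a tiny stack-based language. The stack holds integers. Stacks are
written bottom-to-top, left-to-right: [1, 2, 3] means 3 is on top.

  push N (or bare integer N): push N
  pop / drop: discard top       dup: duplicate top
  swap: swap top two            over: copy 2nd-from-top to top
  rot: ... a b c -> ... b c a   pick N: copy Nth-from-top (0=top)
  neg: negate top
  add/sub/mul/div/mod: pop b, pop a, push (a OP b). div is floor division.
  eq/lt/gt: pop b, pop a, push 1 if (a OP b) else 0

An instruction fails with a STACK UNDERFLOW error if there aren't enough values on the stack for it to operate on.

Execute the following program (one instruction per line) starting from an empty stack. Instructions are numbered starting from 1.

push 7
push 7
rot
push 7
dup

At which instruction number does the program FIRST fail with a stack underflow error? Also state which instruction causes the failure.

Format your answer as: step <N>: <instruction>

Step 1 ('push 7'): stack = [7], depth = 1
Step 2 ('push 7'): stack = [7, 7], depth = 2
Step 3 ('rot'): needs 3 value(s) but depth is 2 — STACK UNDERFLOW

Answer: step 3: rot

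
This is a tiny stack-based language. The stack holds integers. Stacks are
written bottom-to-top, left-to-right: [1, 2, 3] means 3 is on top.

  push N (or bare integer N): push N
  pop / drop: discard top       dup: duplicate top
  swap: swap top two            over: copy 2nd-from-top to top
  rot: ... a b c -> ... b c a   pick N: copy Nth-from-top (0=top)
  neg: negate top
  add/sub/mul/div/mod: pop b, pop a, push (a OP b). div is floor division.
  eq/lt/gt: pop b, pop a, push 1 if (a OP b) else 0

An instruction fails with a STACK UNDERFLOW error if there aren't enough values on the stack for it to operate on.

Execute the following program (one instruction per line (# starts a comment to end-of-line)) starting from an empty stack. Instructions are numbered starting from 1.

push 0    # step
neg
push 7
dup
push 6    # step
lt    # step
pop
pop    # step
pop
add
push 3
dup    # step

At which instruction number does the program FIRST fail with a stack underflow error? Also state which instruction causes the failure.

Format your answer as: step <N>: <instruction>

Answer: step 10: add

Derivation:
Step 1 ('push 0'): stack = [0], depth = 1
Step 2 ('neg'): stack = [0], depth = 1
Step 3 ('push 7'): stack = [0, 7], depth = 2
Step 4 ('dup'): stack = [0, 7, 7], depth = 3
Step 5 ('push 6'): stack = [0, 7, 7, 6], depth = 4
Step 6 ('lt'): stack = [0, 7, 0], depth = 3
Step 7 ('pop'): stack = [0, 7], depth = 2
Step 8 ('pop'): stack = [0], depth = 1
Step 9 ('pop'): stack = [], depth = 0
Step 10 ('add'): needs 2 value(s) but depth is 0 — STACK UNDERFLOW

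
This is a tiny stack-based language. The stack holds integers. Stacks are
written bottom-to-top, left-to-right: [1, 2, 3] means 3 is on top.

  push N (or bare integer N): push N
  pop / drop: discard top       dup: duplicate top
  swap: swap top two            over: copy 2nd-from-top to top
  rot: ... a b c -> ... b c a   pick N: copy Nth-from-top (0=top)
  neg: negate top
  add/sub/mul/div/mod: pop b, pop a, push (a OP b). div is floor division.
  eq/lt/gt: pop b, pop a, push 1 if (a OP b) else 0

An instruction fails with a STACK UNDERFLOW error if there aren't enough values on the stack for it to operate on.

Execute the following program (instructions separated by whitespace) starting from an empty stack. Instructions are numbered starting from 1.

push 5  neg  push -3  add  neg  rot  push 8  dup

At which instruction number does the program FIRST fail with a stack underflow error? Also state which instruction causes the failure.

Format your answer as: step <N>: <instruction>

Answer: step 6: rot

Derivation:
Step 1 ('push 5'): stack = [5], depth = 1
Step 2 ('neg'): stack = [-5], depth = 1
Step 3 ('push -3'): stack = [-5, -3], depth = 2
Step 4 ('add'): stack = [-8], depth = 1
Step 5 ('neg'): stack = [8], depth = 1
Step 6 ('rot'): needs 3 value(s) but depth is 1 — STACK UNDERFLOW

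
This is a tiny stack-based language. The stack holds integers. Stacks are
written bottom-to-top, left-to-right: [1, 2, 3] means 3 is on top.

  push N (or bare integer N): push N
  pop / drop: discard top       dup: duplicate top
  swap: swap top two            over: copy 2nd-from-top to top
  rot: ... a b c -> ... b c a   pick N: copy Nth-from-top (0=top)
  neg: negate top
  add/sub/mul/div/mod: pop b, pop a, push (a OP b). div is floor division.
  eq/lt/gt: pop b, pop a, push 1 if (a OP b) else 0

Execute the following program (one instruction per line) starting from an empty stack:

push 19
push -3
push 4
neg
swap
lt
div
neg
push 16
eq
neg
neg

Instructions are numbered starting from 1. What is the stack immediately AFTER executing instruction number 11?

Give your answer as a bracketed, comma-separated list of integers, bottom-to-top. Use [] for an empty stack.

Step 1 ('push 19'): [19]
Step 2 ('push -3'): [19, -3]
Step 3 ('push 4'): [19, -3, 4]
Step 4 ('neg'): [19, -3, -4]
Step 5 ('swap'): [19, -4, -3]
Step 6 ('lt'): [19, 1]
Step 7 ('div'): [19]
Step 8 ('neg'): [-19]
Step 9 ('push 16'): [-19, 16]
Step 10 ('eq'): [0]
Step 11 ('neg'): [0]

Answer: [0]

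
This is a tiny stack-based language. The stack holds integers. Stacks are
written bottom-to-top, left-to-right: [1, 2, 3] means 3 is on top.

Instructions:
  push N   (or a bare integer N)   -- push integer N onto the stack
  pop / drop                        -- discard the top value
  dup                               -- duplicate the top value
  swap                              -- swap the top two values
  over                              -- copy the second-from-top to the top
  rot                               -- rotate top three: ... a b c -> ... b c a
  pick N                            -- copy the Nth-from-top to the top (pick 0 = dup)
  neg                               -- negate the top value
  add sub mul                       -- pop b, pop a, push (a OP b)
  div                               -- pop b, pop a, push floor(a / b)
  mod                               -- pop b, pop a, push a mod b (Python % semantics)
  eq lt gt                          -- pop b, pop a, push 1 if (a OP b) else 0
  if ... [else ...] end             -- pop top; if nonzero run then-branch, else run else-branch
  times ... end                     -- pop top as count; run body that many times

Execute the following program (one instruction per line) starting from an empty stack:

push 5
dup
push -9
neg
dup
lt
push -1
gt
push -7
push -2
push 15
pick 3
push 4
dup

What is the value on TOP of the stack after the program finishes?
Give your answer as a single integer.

After 'push 5': [5]
After 'dup': [5, 5]
After 'push -9': [5, 5, -9]
After 'neg': [5, 5, 9]
After 'dup': [5, 5, 9, 9]
After 'lt': [5, 5, 0]
After 'push -1': [5, 5, 0, -1]
After 'gt': [5, 5, 1]
After 'push -7': [5, 5, 1, -7]
After 'push -2': [5, 5, 1, -7, -2]
After 'push 15': [5, 5, 1, -7, -2, 15]
After 'pick 3': [5, 5, 1, -7, -2, 15, 1]
After 'push 4': [5, 5, 1, -7, -2, 15, 1, 4]
After 'dup': [5, 5, 1, -7, -2, 15, 1, 4, 4]

Answer: 4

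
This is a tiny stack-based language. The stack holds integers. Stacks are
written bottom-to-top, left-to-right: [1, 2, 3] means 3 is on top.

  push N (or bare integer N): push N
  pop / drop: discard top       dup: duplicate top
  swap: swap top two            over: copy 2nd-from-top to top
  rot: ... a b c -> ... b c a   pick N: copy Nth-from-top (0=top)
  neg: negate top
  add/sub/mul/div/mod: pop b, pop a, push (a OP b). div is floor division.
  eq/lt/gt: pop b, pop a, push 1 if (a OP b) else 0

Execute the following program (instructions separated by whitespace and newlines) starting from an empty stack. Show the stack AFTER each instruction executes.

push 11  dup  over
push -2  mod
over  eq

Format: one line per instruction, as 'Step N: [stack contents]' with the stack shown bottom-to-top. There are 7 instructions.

Step 1: [11]
Step 2: [11, 11]
Step 3: [11, 11, 11]
Step 4: [11, 11, 11, -2]
Step 5: [11, 11, -1]
Step 6: [11, 11, -1, 11]
Step 7: [11, 11, 0]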